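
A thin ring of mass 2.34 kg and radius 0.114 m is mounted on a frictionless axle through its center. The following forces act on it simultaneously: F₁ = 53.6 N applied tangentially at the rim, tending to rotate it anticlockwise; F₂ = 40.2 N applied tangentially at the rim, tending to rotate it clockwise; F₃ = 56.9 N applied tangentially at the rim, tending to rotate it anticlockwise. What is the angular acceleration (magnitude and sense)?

I = MR² = (2.34)(0.114)² = 0.03041 kg·m².
Taking anticlockwise as positive: τ₁ = +(53.6)(0.114) = +6.110 N·m; τ₂ = −(40.2)(0.114) = −4.583 N·m; τ₃ = +(56.9)(0.114) = +6.487 N·m.
Net torque τ = 8.014 N·m.
α = τ/I = 8.014/0.03041 = 263.5 rad/s².

α ≈ 264 rad/s², anticlockwise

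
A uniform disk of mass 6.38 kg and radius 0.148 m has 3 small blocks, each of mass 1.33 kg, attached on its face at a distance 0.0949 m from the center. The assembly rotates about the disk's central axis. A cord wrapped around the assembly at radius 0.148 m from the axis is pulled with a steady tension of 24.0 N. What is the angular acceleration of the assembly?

α ≈ 33.6 rad/s²

I_disk = ½MR² = ½(6.38)(0.148)² = 0.06987 kg·m².
I_blocks = 3·m·r² = 3(1.33)(0.0949)² = 0.03593 kg·m².
Total I = 0.1058 kg·m².
τ = F r = (24.0)(0.148) = 3.552 N·m.
α = τ/I = 3.552/0.1058 = 33.57 rad/s².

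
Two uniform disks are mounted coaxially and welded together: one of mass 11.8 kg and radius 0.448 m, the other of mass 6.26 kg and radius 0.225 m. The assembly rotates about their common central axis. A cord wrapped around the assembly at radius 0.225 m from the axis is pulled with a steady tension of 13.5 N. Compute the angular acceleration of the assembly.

α ≈ 2.26 rad/s²

I = ½M₁R₁² + ½M₂R₂² = ½(11.8)(0.448)² + ½(6.26)(0.225)² = 1.343 kg·m².
τ = F r = (13.5)(0.225) = 3.038 N·m.
α = τ/I = 3.038/1.343 = 2.262 rad/s².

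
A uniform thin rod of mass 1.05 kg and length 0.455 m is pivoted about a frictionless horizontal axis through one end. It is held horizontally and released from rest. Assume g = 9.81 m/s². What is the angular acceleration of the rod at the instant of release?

About the pivot, I = (1/3)ML² = (1/3)(1.05)(0.455)² = 0.07246 kg·m².
The weight acts at the center, a distance L/2 = 0.2275 m from the pivot; τ = Mg(L/2) = 2.343 N·m.
α = τ/I = 2.343/0.07246 = 32.34 rad/s².
(Equivalently α = (3g/(2L)) = 32.34 rad/s².)

α ≈ 32.3 rad/s²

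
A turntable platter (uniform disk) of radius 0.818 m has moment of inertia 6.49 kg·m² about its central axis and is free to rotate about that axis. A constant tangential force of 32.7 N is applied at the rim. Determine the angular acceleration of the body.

τ = F R = (32.7)(0.818) = 26.75 N·m.
Newton's second law for rotation, τ = Iα, gives α = τ/I = 26.75/6.490 = 4.122 rad/s².

α ≈ 4.12 rad/s²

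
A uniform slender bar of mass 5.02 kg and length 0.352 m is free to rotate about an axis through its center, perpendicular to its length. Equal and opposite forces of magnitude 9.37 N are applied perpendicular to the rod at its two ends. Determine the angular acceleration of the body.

I = (1/12)ML² = (1/12)(5.02)(0.352)² = 0.05183 kg·m².
The couple gives τ = F·(L/2) + F·(L/2) = F L = (9.37)(0.352) = 3.298 N·m.
From τ = Iα: α = 3.298/0.05183 = 63.63 rad/s².

α ≈ 63.6 rad/s²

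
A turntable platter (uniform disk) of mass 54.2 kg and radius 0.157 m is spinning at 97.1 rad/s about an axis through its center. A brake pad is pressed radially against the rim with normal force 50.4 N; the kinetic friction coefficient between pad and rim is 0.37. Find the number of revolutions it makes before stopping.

≈ 171 revolutions

I = ½MR² = (1/2)(54.2)(0.157)² = 0.6680 kg·m².
Friction force f = μN = (0.37)(50.4) = 18.65 N at the rim; torque magnitude τ = fR = 2.928 N·m, opposing ω.
|α| = τ/I = 2.928/0.6680 = 4.383 rad/s² (deceleration).
ω² = ω₀² − 2|α|θ with ω = 0 ⇒ θ = ω₀²/(2|α|) = 1076 rad = 171.2 rev.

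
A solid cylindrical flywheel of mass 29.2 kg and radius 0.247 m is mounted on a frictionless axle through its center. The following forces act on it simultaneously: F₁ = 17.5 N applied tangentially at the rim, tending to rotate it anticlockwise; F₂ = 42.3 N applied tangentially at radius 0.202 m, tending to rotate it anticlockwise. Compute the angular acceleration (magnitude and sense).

I = ½MR² = (1/2)(29.2)(0.247)² = 0.8907 kg·m².
Taking anticlockwise as positive: τ₁ = +(17.5)(0.247) = +4.322 N·m; τ₂ = +(42.3)(0.202) = +8.545 N·m.
Net torque τ = 12.87 N·m.
α = τ/I = 12.87/0.8907 = 14.45 rad/s².

α ≈ 14.4 rad/s², anticlockwise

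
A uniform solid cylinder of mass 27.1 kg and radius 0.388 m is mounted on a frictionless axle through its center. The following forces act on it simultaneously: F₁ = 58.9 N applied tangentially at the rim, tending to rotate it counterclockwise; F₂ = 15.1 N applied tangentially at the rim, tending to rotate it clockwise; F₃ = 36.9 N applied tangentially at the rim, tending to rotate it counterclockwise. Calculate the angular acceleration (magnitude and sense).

α ≈ 15.3 rad/s², counterclockwise

I = ½MR² = (1/2)(27.1)(0.388)² = 2.040 kg·m².
Taking counterclockwise as positive: τ₁ = +(58.9)(0.388) = +22.85 N·m; τ₂ = −(15.1)(0.388) = −5.859 N·m; τ₃ = +(36.9)(0.388) = +14.32 N·m.
Net torque τ = 31.31 N·m.
α = τ/I = 31.31/2.040 = 15.35 rad/s².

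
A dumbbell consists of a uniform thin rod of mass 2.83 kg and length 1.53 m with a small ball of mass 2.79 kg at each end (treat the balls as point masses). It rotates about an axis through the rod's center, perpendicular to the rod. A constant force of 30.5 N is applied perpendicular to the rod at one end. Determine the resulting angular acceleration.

α ≈ 6.11 rad/s²

I_rod = (1/12)ML² = (1/12)(2.83)(1.53)² = 0.5521 kg·m².
I_balls = 2·m·(L/2)² = 2(2.79)(0.7650)² = 3.266 kg·m².
Total I = 3.818 kg·m².
τ = F·(L/2) = (30.5)(0.765) = 23.33 N·m.
α = τ/I = 23.33/3.818 = 6.112 rad/s².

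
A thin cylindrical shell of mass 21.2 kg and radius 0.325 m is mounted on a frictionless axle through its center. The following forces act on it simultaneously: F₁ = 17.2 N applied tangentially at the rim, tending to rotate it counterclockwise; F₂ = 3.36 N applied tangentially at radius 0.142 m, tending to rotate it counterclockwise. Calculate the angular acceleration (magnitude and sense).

I = MR² = (21.2)(0.325)² = 2.239 kg·m².
Taking counterclockwise as positive: τ₁ = +(17.2)(0.325) = +5.590 N·m; τ₂ = +(3.36)(0.142) = +0.4771 N·m.
Net torque τ = 6.067 N·m.
α = τ/I = 6.067/2.239 = 2.709 rad/s².

α ≈ 2.71 rad/s², counterclockwise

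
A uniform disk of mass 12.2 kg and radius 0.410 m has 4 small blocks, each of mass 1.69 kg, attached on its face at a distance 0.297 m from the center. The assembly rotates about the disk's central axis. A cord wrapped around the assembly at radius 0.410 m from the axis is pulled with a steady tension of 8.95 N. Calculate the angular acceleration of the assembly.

α ≈ 2.26 rad/s²

I_disk = ½MR² = ½(12.2)(0.410)² = 1.025 kg·m².
I_blocks = 4·m·r² = 4(1.69)(0.297)² = 0.5963 kg·m².
Total I = 1.622 kg·m².
τ = F r = (8.95)(0.410) = 3.669 N·m.
α = τ/I = 3.669/1.622 = 2.263 rad/s².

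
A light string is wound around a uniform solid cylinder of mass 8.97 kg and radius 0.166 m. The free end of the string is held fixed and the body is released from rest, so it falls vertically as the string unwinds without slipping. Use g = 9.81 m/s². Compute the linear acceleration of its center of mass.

Translation: Mg − T = Ma. Rotation about the center: TR = Iα with I = ½MR².
With a = αR: T = (I/R²)a = (1/2)M a, so Mg = (1 + 0.5000)Ma.
a = g/(1 + 0.5000) = 9.81/1.500 = 6.540 m/s².

a ≈ 6.54 m/s²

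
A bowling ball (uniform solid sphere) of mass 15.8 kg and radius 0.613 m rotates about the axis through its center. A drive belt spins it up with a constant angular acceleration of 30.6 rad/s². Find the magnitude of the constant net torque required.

I = (2/5)MR² = (2/5)(15.8)(0.613)² = 2.375 kg·m².
τ = Iα = (2.375)(30.60) = 72.67 N·m.

τ ≈ 72.7 N·m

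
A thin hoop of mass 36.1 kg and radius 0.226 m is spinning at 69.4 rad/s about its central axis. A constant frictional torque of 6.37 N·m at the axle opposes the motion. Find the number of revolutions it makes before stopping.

I = MR² = (36.1)(0.226)² = 1.844 kg·m².
The net torque has magnitude 6.37 N·m, opposing ω.
|α| = τ/I = 6.370/1.844 = 3.455 rad/s² (deceleration).
ω² = ω₀² − 2|α|θ with ω = 0 ⇒ θ = ω₀²/(2|α|) = 697.1 rad = 110.9 rev.

≈ 111 revolutions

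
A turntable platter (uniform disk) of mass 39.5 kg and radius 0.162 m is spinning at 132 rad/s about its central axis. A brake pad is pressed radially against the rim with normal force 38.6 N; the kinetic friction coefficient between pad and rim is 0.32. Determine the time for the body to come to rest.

I = ½MR² = (1/2)(39.5)(0.162)² = 0.5183 kg·m².
Friction force f = μN = (0.32)(38.6) = 12.35 N at the rim; torque magnitude τ = fR = 2.001 N·m, opposing ω.
|α| = τ/I = 2.001/0.5183 = 3.861 rad/s² (deceleration).
0 = ω₀ − |α|t ⇒ t = ω₀/|α| = 132/3.861 = 34.19 s.

t ≈ 34.2 s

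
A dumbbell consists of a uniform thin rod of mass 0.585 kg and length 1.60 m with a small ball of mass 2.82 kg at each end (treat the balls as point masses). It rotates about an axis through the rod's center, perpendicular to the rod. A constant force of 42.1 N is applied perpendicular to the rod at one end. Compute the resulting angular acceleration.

I_rod = (1/12)ML² = (1/12)(0.585)(1.60)² = 0.1248 kg·m².
I_balls = 2·m·(L/2)² = 2(2.82)(0.8000)² = 3.610 kg·m².
Total I = 3.734 kg·m².
τ = F·(L/2) = (42.1)(0.800) = 33.68 N·m.
α = τ/I = 33.68/3.734 = 9.019 rad/s².

α ≈ 9.02 rad/s²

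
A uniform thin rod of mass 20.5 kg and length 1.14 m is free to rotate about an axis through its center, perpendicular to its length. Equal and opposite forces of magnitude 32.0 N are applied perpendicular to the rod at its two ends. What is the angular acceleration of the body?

I = (1/12)ML² = (1/12)(20.5)(1.14)² = 2.220 kg·m².
The couple gives τ = F·(L/2) + F·(L/2) = F L = (32.0)(1.14) = 36.48 N·m.
From τ = Iα: α = 36.48/2.220 = 16.43 rad/s².

α ≈ 16.4 rad/s²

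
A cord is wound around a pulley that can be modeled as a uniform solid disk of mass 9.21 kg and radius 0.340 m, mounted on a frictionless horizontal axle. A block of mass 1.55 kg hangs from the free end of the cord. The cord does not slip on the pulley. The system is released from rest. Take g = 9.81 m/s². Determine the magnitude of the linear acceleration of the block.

a ≈ 2.47 m/s²

I = ½MR² = (1/2)(9.21)(0.340)² = 0.5323 kg·m².
Block: mg − T = ma. Pulley: TR = Iα. No-slip: a = αR, so T = (I/R²)a = 4.605·a.
Then mg = (m + 4.605)a, so a = (1.55)(9.81)/(1.55 + 4.605) = 2.470 m/s².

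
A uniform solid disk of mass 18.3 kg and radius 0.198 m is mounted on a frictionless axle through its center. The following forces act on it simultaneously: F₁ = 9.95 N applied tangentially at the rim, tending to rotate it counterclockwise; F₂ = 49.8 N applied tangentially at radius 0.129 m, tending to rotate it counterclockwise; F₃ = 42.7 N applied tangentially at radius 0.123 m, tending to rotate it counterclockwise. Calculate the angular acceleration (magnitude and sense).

I = ½MR² = (1/2)(18.3)(0.198)² = 0.3587 kg·m².
Taking counterclockwise as positive: τ₁ = +(9.95)(0.198) = +1.970 N·m; τ₂ = +(49.8)(0.129) = +6.424 N·m; τ₃ = +(42.7)(0.123) = +5.252 N·m.
Net torque τ = 13.65 N·m.
α = τ/I = 13.65/0.3587 = 38.04 rad/s².

α ≈ 38.0 rad/s², counterclockwise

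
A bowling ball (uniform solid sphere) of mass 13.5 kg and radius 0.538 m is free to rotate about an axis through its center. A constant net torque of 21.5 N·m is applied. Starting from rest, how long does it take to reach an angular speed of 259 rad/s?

t ≈ 18.8 s

I = (2/5)MR² = (2/5)(13.5)(0.538)² = 1.563 kg·m².
α = τ/I = 21.5/1.563 = 13.76 rad/s².
ω = αt ⇒ t = ω/α = 259/13.76 = 18.83 s.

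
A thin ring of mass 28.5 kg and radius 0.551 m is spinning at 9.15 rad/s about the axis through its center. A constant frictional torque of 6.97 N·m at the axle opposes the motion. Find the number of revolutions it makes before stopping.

≈ 8.27 revolutions

I = MR² = (28.5)(0.551)² = 8.653 kg·m².
The net torque has magnitude 6.97 N·m, opposing ω.
|α| = τ/I = 6.970/8.653 = 0.8055 rad/s² (deceleration).
ω² = ω₀² − 2|α|θ with ω = 0 ⇒ θ = ω₀²/(2|α|) = 51.97 rad = 8.271 rev.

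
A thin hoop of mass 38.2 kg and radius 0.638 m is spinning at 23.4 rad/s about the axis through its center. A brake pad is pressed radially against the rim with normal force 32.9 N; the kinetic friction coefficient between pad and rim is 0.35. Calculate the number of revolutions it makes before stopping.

≈ 92.2 revolutions

I = MR² = (38.2)(0.638)² = 15.55 kg·m².
Friction force f = μN = (0.35)(32.9) = 11.51 N at the rim; torque magnitude τ = fR = 7.347 N·m, opposing ω.
|α| = τ/I = 7.347/15.55 = 0.4725 rad/s² (deceleration).
ω² = ω₀² − 2|α|θ with ω = 0 ⇒ θ = ω₀²/(2|α|) = 579.5 rad = 92.22 rev.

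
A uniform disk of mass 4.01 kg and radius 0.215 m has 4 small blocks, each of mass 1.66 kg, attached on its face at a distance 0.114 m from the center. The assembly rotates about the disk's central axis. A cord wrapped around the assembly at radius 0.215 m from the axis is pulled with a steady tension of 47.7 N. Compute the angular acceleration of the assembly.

α ≈ 57.3 rad/s²

I_disk = ½MR² = ½(4.01)(0.215)² = 0.09268 kg·m².
I_blocks = 4·m·r² = 4(1.66)(0.114)² = 0.08629 kg·m².
Total I = 0.1790 kg·m².
τ = F r = (47.7)(0.215) = 10.26 N·m.
α = τ/I = 10.26/0.1790 = 57.30 rad/s².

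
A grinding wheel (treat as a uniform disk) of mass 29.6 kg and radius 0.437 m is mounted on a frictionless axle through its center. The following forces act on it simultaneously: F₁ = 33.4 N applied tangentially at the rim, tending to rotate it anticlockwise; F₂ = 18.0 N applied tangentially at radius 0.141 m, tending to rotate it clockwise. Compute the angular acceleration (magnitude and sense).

α ≈ 4.27 rad/s², anticlockwise

I = ½MR² = (1/2)(29.6)(0.437)² = 2.826 kg·m².
Taking anticlockwise as positive: τ₁ = +(33.4)(0.437) = +14.60 N·m; τ₂ = −(18.0)(0.141) = −2.538 N·m.
Net torque τ = 12.06 N·m.
α = τ/I = 12.06/2.826 = 4.266 rad/s².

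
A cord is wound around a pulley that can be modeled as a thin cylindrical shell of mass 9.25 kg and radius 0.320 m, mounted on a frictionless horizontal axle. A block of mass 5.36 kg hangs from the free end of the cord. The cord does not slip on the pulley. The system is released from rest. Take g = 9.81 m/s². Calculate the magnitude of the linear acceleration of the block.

a ≈ 3.60 m/s²

I = MR² = (9.25)(0.320)² = 0.9472 kg·m².
Block: mg − T = ma. Pulley: TR = Iα. No-slip: a = αR, so T = (I/R²)a = 9.250·a.
Then mg = (m + 9.250)a, so a = (5.36)(9.81)/(5.36 + 9.250) = 3.599 m/s².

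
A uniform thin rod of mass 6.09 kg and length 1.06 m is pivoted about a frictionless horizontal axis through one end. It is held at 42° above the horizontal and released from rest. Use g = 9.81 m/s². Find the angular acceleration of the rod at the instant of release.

About the pivot, I = (1/3)ML² = (1/3)(6.09)(1.06)² = 2.281 kg·m².
The weight acts at the center, a distance L/2 = 0.5300 m from the pivot; τ = Mg(L/2) cos 42° = 23.53 N·m.
α = τ/I = 23.53/2.281 = 10.32 rad/s².

α ≈ 10.3 rad/s²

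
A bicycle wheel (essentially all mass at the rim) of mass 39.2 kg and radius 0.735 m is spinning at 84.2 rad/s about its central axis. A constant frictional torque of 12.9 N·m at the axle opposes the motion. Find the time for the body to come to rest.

t ≈ 138 s

I = MR² = (39.2)(0.735)² = 21.18 kg·m².
The net torque has magnitude 12.9 N·m, opposing ω.
|α| = τ/I = 12.90/21.18 = 0.6092 rad/s² (deceleration).
0 = ω₀ − |α|t ⇒ t = ω₀/|α| = 84.2/0.6092 = 138.2 s.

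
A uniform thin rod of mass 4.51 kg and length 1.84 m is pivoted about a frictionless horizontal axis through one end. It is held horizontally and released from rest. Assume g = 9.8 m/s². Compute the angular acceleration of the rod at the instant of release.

About the pivot, I = (1/3)ML² = (1/3)(4.51)(1.84)² = 5.090 kg·m².
The weight acts at the center, a distance L/2 = 0.9200 m from the pivot; τ = Mg(L/2) = 40.66 N·m.
α = τ/I = 40.66/5.090 = 7.989 rad/s².
(Equivalently α = (3g/(2L)) = 7.989 rad/s².)

α ≈ 7.99 rad/s²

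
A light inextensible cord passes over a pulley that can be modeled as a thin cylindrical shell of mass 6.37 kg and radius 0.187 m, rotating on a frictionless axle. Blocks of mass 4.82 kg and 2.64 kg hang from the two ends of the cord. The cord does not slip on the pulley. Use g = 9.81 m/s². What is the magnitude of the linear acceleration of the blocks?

a ≈ 1.55 m/s²

I = MR² = (6.37)(0.187)² = 0.2228 kg·m².
Heavier block: m₁g − T₁ = m₁a. Lighter block: T₂ − m₂g = m₂a.
Pulley: (T₁ − T₂)R = Iα = I(a/R), so T₁ − T₂ = (I/R²)a = 1·M_p a = 6.370·a.
Adding the three: (m₁ − m₂)g = (m₁ + m₂ + 6.370)a, so a = (4.82 − 2.64)(9.81)/(4.82 + 2.64 + 6.370) = 1.546 m/s².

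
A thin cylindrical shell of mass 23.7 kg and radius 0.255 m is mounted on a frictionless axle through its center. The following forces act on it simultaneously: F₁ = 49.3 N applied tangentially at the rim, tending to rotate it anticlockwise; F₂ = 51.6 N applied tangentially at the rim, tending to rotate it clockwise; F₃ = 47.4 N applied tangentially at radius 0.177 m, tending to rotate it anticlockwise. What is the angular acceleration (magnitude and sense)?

α ≈ 5.06 rad/s², anticlockwise

I = MR² = (23.7)(0.255)² = 1.541 kg·m².
Taking anticlockwise as positive: τ₁ = +(49.3)(0.255) = +12.57 N·m; τ₂ = −(51.6)(0.255) = −13.16 N·m; τ₃ = +(47.4)(0.177) = +8.390 N·m.
Net torque τ = 7.803 N·m.
α = τ/I = 7.803/1.541 = 5.063 rad/s².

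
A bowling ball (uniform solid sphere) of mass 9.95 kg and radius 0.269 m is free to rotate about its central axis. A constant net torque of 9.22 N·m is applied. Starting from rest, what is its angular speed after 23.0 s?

ω ≈ 736 rad/s

I = (2/5)MR² = (2/5)(9.95)(0.269)² = 0.2880 kg·m².
α = τ/I = 9.22/0.2880 = 32.01 rad/s².
ω = ω₀ + αt = 0 + (32.01)(23.0) = 736.3 rad/s.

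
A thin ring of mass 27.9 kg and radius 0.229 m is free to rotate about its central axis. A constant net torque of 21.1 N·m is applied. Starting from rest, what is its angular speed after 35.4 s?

ω ≈ 511 rad/s

I = MR² = (27.9)(0.229)² = 1.463 kg·m².
α = τ/I = 21.1/1.463 = 14.42 rad/s².
ω = ω₀ + αt = 0 + (14.42)(35.4) = 510.5 rad/s.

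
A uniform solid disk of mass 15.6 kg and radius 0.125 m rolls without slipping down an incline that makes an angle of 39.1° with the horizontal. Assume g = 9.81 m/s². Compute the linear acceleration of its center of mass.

a ≈ 4.12 m/s²

Translation along the incline: Mg sinθ − f = Ma.
Rotation about the center: fR = Iα with I = ½MR². No-slip gives a = αR, so f = (I/R²)a = (1/2)M a.
Substituting: Mg sinθ = (1 + 0.5000)Ma, so a = g sinθ/(1 + 0.5000) = (9.81) sin 39.1° / 1.500 = 4.125 m/s².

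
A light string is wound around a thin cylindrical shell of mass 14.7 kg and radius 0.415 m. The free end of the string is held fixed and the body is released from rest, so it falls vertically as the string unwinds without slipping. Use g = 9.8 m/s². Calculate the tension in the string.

T ≈ 72.0 N

Translation: Mg − T = Ma. Rotation about the center: TR = Iα with I = MR².
With a = αR: T = (I/R²)a = M a, so Mg = (1 + 1.000)Ma.
a = g/(1 + 1.000) = 9.8/2.000 = 4.900 m/s².
T = 1.000·M·a = (1.000)(14.7)(4.900) = 72.03 N.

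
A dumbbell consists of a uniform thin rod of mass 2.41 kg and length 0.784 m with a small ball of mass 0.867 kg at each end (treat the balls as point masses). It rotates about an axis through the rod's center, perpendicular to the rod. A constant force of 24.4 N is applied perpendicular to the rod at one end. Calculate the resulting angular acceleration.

I_rod = (1/12)ML² = (1/12)(2.41)(0.784)² = 0.1234 kg·m².
I_balls = 2·m·(L/2)² = 2(0.867)(0.3920)² = 0.2665 kg·m².
Total I = 0.3899 kg·m².
τ = F·(L/2) = (24.4)(0.392) = 9.565 N·m.
α = τ/I = 9.565/0.3899 = 24.53 rad/s².

α ≈ 24.5 rad/s²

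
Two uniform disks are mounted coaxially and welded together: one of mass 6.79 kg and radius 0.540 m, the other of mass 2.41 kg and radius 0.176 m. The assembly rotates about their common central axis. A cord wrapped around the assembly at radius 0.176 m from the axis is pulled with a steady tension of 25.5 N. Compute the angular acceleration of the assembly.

α ≈ 4.37 rad/s²

I = ½M₁R₁² + ½M₂R₂² = ½(6.79)(0.540)² + ½(2.41)(0.176)² = 1.027 kg·m².
τ = F r = (25.5)(0.176) = 4.488 N·m.
α = τ/I = 4.488/1.027 = 4.369 rad/s².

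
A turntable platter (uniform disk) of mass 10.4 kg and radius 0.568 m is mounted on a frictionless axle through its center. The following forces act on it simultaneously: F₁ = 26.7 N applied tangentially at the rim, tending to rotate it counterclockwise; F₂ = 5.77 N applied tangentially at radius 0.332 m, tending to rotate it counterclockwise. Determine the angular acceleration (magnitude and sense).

I = ½MR² = (1/2)(10.4)(0.568)² = 1.678 kg·m².
Taking counterclockwise as positive: τ₁ = +(26.7)(0.568) = +15.17 N·m; τ₂ = +(5.77)(0.332) = +1.916 N·m.
Net torque τ = 17.08 N·m.
α = τ/I = 17.08/1.678 = 10.18 rad/s².

α ≈ 10.2 rad/s², counterclockwise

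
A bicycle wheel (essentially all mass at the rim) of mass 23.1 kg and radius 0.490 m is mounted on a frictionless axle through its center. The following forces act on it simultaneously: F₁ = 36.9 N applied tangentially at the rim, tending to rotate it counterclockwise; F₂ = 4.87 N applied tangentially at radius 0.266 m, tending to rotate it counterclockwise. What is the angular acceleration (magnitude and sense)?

I = MR² = (23.1)(0.490)² = 5.546 kg·m².
Taking counterclockwise as positive: τ₁ = +(36.9)(0.490) = +18.08 N·m; τ₂ = +(4.87)(0.266) = +1.295 N·m.
Net torque τ = 19.38 N·m.
α = τ/I = 19.38/5.546 = 3.494 rad/s².

α ≈ 3.49 rad/s², counterclockwise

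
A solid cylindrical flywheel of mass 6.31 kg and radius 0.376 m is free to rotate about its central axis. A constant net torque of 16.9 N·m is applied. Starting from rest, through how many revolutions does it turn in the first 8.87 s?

I = ½MR² = (1/2)(6.31)(0.376)² = 0.4460 kg·m².
α = τ/I = 16.9/0.4460 = 37.89 rad/s².
θ = ½αt² = ½(37.89)(8.87)² = 1490 rad.
Revolutions = θ/(2π) = 237.2.

≈ 237 revolutions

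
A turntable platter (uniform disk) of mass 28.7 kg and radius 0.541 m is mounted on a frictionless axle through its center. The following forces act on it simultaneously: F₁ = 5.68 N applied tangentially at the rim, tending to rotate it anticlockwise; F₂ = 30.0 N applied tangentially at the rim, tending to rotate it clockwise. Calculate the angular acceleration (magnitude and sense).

I = ½MR² = (1/2)(28.7)(0.541)² = 4.200 kg·m².
Taking anticlockwise as positive: τ₁ = +(5.68)(0.541) = +3.073 N·m; τ₂ = −(30.0)(0.541) = −16.23 N·m.
Net torque τ = -13.16 N·m.
α = τ/I = -13.16/4.200 = -3.133 rad/s².

α ≈ 3.13 rad/s², clockwise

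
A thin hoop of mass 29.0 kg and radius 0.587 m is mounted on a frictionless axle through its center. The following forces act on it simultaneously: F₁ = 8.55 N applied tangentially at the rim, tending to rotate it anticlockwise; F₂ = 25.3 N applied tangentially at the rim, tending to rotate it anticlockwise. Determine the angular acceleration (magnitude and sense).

α ≈ 1.99 rad/s², anticlockwise

I = MR² = (29.0)(0.587)² = 9.993 kg·m².
Taking anticlockwise as positive: τ₁ = +(8.55)(0.587) = +5.019 N·m; τ₂ = +(25.3)(0.587) = +14.85 N·m.
Net torque τ = 19.87 N·m.
α = τ/I = 19.87/9.993 = 1.988 rad/s².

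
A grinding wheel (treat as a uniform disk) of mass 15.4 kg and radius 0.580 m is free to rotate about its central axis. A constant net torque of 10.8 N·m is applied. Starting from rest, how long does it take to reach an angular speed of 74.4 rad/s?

I = ½MR² = (1/2)(15.4)(0.580)² = 2.590 kg·m².
α = τ/I = 10.8/2.590 = 4.169 rad/s².
ω = αt ⇒ t = ω/α = 74.4/4.169 = 17.84 s.

t ≈ 17.8 s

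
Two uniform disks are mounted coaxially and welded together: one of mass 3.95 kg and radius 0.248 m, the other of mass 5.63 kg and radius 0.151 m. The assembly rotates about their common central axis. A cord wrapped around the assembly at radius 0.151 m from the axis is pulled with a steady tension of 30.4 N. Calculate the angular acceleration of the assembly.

α ≈ 24.7 rad/s²

I = ½M₁R₁² + ½M₂R₂² = ½(3.95)(0.248)² + ½(5.63)(0.151)² = 0.1857 kg·m².
τ = F r = (30.4)(0.151) = 4.590 N·m.
α = τ/I = 4.590/0.1857 = 24.73 rad/s².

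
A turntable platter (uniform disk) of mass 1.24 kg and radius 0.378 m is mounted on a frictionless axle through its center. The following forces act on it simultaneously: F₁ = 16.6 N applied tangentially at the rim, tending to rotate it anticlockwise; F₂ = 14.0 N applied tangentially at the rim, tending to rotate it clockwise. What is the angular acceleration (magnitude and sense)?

α ≈ 11.1 rad/s², anticlockwise

I = ½MR² = (1/2)(1.24)(0.378)² = 0.08859 kg·m².
Taking anticlockwise as positive: τ₁ = +(16.6)(0.378) = +6.275 N·m; τ₂ = −(14.0)(0.378) = −5.292 N·m.
Net torque τ = 0.9828 N·m.
α = τ/I = 0.9828/0.08859 = 11.09 rad/s².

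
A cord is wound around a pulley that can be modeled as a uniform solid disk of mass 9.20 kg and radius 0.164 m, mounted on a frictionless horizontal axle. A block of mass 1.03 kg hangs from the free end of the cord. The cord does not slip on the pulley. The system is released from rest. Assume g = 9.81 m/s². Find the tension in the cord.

I = ½MR² = (1/2)(9.20)(0.164)² = 0.1237 kg·m².
Block: mg − T = ma. Pulley: TR = Iα. No-slip: a = αR, so T = (I/R²)a = 4.600·a.
Then mg = (m + 4.600)a, so a = (1.03)(9.81)/(1.03 + 4.600) = 1.795 m/s².
T = 4.600·a = 8.256 N.

T ≈ 8.26 N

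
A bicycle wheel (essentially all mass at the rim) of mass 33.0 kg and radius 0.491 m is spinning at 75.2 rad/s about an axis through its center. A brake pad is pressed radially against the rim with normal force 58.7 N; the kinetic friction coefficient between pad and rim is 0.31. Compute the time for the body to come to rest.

t ≈ 67.0 s

I = MR² = (33.0)(0.491)² = 7.956 kg·m².
Friction force f = μN = (0.31)(58.7) = 18.20 N at the rim; torque magnitude τ = fR = 8.935 N·m, opposing ω.
|α| = τ/I = 8.935/7.956 = 1.123 rad/s² (deceleration).
0 = ω₀ − |α|t ⇒ t = ω₀/|α| = 75.2/1.123 = 66.96 s.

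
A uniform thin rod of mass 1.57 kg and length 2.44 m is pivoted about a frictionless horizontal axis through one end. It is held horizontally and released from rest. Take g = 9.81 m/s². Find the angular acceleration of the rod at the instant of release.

About the pivot, I = (1/3)ML² = (1/3)(1.57)(2.44)² = 3.116 kg·m².
The weight acts at the center, a distance L/2 = 1.220 m from the pivot; τ = Mg(L/2) = 18.79 N·m.
α = τ/I = 18.79/3.116 = 6.031 rad/s².
(Equivalently α = (3g/(2L)) = 6.031 rad/s².)

α ≈ 6.03 rad/s²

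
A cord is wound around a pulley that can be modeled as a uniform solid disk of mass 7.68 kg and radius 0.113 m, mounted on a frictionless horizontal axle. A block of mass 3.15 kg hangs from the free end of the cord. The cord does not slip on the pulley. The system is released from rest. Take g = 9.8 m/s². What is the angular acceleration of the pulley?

I = ½MR² = (1/2)(7.68)(0.113)² = 0.04903 kg·m².
Block: mg − T = ma. Pulley: TR = Iα. No-slip: a = αR, so T = (I/R²)a = 3.840·a.
Then mg = (m + 3.840)a, so a = (3.15)(9.8)/(3.15 + 3.840) = 4.416 m/s².
α = a/R = 4.416/0.113 = 39.08 rad/s².

α ≈ 39.1 rad/s²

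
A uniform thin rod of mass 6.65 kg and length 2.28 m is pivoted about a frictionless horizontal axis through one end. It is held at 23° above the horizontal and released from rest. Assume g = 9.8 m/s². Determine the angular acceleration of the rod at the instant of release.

α ≈ 5.93 rad/s²

About the pivot, I = (1/3)ML² = (1/3)(6.65)(2.28)² = 11.52 kg·m².
The weight acts at the center, a distance L/2 = 1.140 m from the pivot; τ = Mg(L/2) cos 23° = 68.39 N·m.
α = τ/I = 68.39/11.52 = 5.935 rad/s².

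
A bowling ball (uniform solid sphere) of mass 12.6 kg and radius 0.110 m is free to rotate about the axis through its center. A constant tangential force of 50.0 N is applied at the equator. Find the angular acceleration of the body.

I = (2/5)MR² = (2/5)(12.6)(0.110)² = 0.06098 kg·m².
τ = F R = (50.0)(0.110) = 5.500 N·m.
From τ = Iα: α = 5.500/0.06098 = 90.19 rad/s².

α ≈ 90.2 rad/s²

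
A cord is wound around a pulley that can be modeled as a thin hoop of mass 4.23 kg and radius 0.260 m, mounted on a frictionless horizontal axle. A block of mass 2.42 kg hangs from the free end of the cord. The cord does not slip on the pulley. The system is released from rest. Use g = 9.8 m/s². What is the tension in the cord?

I = MR² = (4.23)(0.260)² = 0.2859 kg·m².
Block: mg − T = ma. Pulley: TR = Iα. No-slip: a = αR, so T = (I/R²)a = 4.230·a.
Then mg = (m + 4.230)a, so a = (2.42)(9.8)/(2.42 + 4.230) = 3.566 m/s².
T = 4.230·a = 15.09 N.

T ≈ 15.1 N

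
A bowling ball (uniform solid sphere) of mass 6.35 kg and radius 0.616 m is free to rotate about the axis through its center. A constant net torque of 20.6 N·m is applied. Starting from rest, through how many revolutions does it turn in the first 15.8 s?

I = (2/5)MR² = (2/5)(6.35)(0.616)² = 0.9638 kg·m².
α = τ/I = 20.6/0.9638 = 21.37 rad/s².
θ = ½αt² = ½(21.37)(15.8)² = 2668 rad.
Revolutions = θ/(2π) = 424.6.

≈ 425 revolutions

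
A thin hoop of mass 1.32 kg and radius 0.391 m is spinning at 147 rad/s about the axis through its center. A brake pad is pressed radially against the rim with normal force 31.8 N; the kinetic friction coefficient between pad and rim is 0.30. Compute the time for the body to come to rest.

I = MR² = (1.32)(0.391)² = 0.2018 kg·m².
Friction force f = μN = (0.30)(31.8) = 9.540 N at the rim; torque magnitude τ = fR = 3.730 N·m, opposing ω.
|α| = τ/I = 3.730/0.2018 = 18.48 rad/s² (deceleration).
0 = ω₀ − |α|t ⇒ t = ω₀/|α| = 147/18.48 = 7.953 s.

t ≈ 7.95 s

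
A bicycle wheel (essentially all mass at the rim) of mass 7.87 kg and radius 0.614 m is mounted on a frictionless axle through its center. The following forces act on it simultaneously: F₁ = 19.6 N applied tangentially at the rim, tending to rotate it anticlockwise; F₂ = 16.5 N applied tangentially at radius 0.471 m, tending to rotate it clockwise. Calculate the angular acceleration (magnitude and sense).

α ≈ 1.44 rad/s², anticlockwise

I = MR² = (7.87)(0.614)² = 2.967 kg·m².
Taking anticlockwise as positive: τ₁ = +(19.6)(0.614) = +12.03 N·m; τ₂ = −(16.5)(0.471) = −7.771 N·m.
Net torque τ = 4.263 N·m.
α = τ/I = 4.263/2.967 = 1.437 rad/s².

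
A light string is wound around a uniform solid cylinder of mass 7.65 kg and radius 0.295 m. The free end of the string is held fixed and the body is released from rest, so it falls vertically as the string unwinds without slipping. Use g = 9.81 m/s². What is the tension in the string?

Translation: Mg − T = Ma. Rotation about the center: TR = Iα with I = ½MR².
With a = αR: T = (I/R²)a = (1/2)M a, so Mg = (1 + 0.5000)Ma.
a = g/(1 + 0.5000) = 9.81/1.500 = 6.540 m/s².
T = 0.5000·M·a = (0.5000)(7.65)(6.540) = 25.02 N.

T ≈ 25.0 N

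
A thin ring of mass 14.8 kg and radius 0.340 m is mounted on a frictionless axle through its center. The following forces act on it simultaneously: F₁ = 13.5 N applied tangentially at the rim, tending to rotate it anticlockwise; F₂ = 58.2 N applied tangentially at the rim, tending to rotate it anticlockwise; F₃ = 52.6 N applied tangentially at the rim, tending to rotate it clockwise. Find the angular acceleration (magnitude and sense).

α ≈ 3.80 rad/s², anticlockwise

I = MR² = (14.8)(0.340)² = 1.711 kg·m².
Taking anticlockwise as positive: τ₁ = +(13.5)(0.340) = +4.590 N·m; τ₂ = +(58.2)(0.340) = +19.79 N·m; τ₃ = −(52.6)(0.340) = −17.88 N·m.
Net torque τ = 6.494 N·m.
α = τ/I = 6.494/1.711 = 3.796 rad/s².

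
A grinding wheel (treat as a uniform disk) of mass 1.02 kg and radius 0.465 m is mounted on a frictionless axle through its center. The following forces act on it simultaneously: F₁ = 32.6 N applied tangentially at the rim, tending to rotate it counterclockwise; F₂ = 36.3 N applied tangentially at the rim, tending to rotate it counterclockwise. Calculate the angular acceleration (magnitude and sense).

I = ½MR² = (1/2)(1.02)(0.465)² = 0.1103 kg·m².
Taking counterclockwise as positive: τ₁ = +(32.6)(0.465) = +15.16 N·m; τ₂ = +(36.3)(0.465) = +16.88 N·m.
Net torque τ = 32.04 N·m.
α = τ/I = 32.04/0.1103 = 290.5 rad/s².

α ≈ 291 rad/s², counterclockwise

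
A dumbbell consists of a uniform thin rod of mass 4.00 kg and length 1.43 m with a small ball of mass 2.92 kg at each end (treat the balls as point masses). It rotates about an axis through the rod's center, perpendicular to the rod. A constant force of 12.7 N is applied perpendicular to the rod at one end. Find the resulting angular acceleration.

I_rod = (1/12)ML² = (1/12)(4.00)(1.43)² = 0.6816 kg·m².
I_balls = 2·m·(L/2)² = 2(2.92)(0.7150)² = 2.986 kg·m².
Total I = 3.667 kg·m².
τ = F·(L/2) = (12.7)(0.715) = 9.080 N·m.
α = τ/I = 9.080/3.667 = 2.476 rad/s².

α ≈ 2.48 rad/s²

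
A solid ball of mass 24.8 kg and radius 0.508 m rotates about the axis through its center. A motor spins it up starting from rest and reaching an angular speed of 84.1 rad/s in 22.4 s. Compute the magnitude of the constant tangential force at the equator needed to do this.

I = (2/5)MR² = (2/5)(24.8)(0.508)² = 2.560 kg·m².
α = Δω/Δt = (84.1 − 0)/22.4 = 3.754 rad/s².
The required torque is τ = Iα = (2.560)(3.754) = 9.611 N·m.
A tangential force at the equator gives τ = FR, so F = τ/R = 9.611/0.508 = 18.92 N.

F ≈ 18.9 N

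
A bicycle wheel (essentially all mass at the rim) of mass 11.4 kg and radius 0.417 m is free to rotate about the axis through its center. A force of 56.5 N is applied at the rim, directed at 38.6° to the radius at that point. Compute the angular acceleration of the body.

I = MR² = (11.4)(0.417)² = 1.982 kg·m².
Only the tangential component produces torque: τ = F R sinθ = (56.5)(0.417) sin 38.6° = 14.70 N·m.
From τ = Iα: α = 14.70/1.982 = 7.415 rad/s².

α ≈ 7.41 rad/s²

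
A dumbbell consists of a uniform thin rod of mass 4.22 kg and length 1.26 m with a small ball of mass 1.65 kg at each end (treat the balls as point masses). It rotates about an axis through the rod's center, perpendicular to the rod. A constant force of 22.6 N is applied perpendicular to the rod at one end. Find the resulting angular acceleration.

I_rod = (1/12)ML² = (1/12)(4.22)(1.26)² = 0.5583 kg·m².
I_balls = 2·m·(L/2)² = 2(1.65)(0.6300)² = 1.310 kg·m².
Total I = 1.868 kg·m².
τ = F·(L/2) = (22.6)(0.630) = 14.24 N·m.
α = τ/I = 14.24/1.868 = 7.622 rad/s².

α ≈ 7.62 rad/s²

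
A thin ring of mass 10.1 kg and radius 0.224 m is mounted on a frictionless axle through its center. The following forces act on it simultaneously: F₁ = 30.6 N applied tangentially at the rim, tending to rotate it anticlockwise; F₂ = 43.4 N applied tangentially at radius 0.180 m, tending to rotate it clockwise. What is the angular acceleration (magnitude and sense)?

I = MR² = (10.1)(0.224)² = 0.5068 kg·m².
Taking anticlockwise as positive: τ₁ = +(30.6)(0.224) = +6.854 N·m; τ₂ = −(43.4)(0.180) = −7.812 N·m.
Net torque τ = -0.9576 N·m.
α = τ/I = -0.9576/0.5068 = -1.890 rad/s².

α ≈ 1.89 rad/s², clockwise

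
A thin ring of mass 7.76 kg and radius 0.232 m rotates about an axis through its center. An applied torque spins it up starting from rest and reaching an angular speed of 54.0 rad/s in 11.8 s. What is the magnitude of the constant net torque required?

I = MR² = (7.76)(0.232)² = 0.4177 kg·m².
α = Δω/Δt = (54.0 − 0)/11.8 = 4.576 rad/s².
τ = Iα = (0.4177)(4.576) = 1.911 N·m.

τ ≈ 1.91 N·m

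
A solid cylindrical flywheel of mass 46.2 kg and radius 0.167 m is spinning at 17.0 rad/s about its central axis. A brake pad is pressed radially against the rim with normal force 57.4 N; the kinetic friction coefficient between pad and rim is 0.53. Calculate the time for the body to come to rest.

t ≈ 2.16 s

I = ½MR² = (1/2)(46.2)(0.167)² = 0.6442 kg·m².
Friction force f = μN = (0.53)(57.4) = 30.42 N at the rim; torque magnitude τ = fR = 5.080 N·m, opposing ω.
|α| = τ/I = 5.080/0.6442 = 7.886 rad/s² (deceleration).
0 = ω₀ − |α|t ⇒ t = ω₀/|α| = 17.0/7.886 = 2.156 s.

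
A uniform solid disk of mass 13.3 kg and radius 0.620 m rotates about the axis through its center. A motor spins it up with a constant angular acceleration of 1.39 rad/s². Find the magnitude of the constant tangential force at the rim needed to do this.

F ≈ 5.73 N

I = ½MR² = (1/2)(13.3)(0.620)² = 2.556 kg·m².
The required torque is τ = Iα = (2.556)(1.390) = 3.553 N·m.
A tangential force at the rim gives τ = FR, so F = τ/R = 3.553/0.620 = 5.731 N.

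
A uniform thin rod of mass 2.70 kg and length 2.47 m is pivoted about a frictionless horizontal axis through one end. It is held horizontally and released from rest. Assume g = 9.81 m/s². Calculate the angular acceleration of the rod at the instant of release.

α ≈ 5.96 rad/s²

About the pivot, I = (1/3)ML² = (1/3)(2.70)(2.47)² = 5.491 kg·m².
The weight acts at the center, a distance L/2 = 1.235 m from the pivot; τ = Mg(L/2) = 32.71 N·m.
α = τ/I = 32.71/5.491 = 5.957 rad/s².
(Equivalently α = (3g/(2L)) = 5.957 rad/s².)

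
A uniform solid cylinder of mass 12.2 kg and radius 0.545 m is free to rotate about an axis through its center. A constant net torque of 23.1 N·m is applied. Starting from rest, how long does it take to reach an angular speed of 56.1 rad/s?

I = ½MR² = (1/2)(12.2)(0.545)² = 1.812 kg·m².
α = τ/I = 23.1/1.812 = 12.75 rad/s².
ω = αt ⇒ t = ω/α = 56.1/12.75 = 4.400 s.

t ≈ 4.40 s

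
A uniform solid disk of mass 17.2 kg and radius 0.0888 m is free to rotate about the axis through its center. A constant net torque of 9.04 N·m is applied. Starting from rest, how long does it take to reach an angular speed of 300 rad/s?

I = ½MR² = (1/2)(17.2)(0.0888)² = 0.06781 kg·m².
α = τ/I = 9.04/0.06781 = 133.3 rad/s².
ω = αt ⇒ t = ω/α = 300/133.3 = 2.250 s.

t ≈ 2.25 s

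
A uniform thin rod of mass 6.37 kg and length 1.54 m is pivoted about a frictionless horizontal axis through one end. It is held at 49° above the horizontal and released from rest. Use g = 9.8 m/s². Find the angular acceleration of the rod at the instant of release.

α ≈ 6.26 rad/s²

About the pivot, I = (1/3)ML² = (1/3)(6.37)(1.54)² = 5.036 kg·m².
The weight acts at the center, a distance L/2 = 0.7700 m from the pivot; τ = Mg(L/2) cos 49° = 31.54 N·m.
α = τ/I = 31.54/5.036 = 6.262 rad/s².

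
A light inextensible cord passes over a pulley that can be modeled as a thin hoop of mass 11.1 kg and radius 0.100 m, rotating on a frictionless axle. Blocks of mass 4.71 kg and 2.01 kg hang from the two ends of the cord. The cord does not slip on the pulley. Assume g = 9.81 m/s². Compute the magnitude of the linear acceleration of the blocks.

a ≈ 1.49 m/s²

I = MR² = (11.1)(0.100)² = 0.1110 kg·m².
Heavier block: m₁g − T₁ = m₁a. Lighter block: T₂ − m₂g = m₂a.
Pulley: (T₁ − T₂)R = Iα = I(a/R), so T₁ − T₂ = (I/R²)a = 1·M_p a = 11.10·a.
Adding the three: (m₁ − m₂)g = (m₁ + m₂ + 11.10)a, so a = (4.71 − 2.01)(9.81)/(4.71 + 2.01 + 11.10) = 1.486 m/s².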